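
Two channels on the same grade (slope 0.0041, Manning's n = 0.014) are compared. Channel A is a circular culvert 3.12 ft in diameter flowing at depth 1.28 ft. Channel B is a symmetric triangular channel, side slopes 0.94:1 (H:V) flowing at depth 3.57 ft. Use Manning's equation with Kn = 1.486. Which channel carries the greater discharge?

channel B

Channel A: For a circular section of diameter D = 3.12 ft at depth y = 1.28 ft, the central angle is θ = 2 arccos(1 − 2y/D) = 2.781 rad. Then A = (D²/8)(θ − sin θ) = 2.954 ft² and P = Dθ/2 = 4.338 ft. Hydraulic radius R = A/P = 2.954/4.338 = 0.6809 ft. Q_A = (1.486/0.014)·2.954·0.6809^(2/3)·√0.0041 = 15.54 ft³/s.
Channel B: For a triangular section with side slope z = 0.94: A = zy² = 0.94×3.57² = 11.98 ft²; P = 2y√(1+z²) = 2×3.57×1.372 = 9.799 ft. Hydraulic radius R = A/P = 11.98/9.799 = 1.223 ft. Q_B = (1.486/0.014)·11.98·1.223^(2/3)·√0.0041 = 93.1 ft³/s.
Q_A = 15.54 ft³/s vs Q_B = 93.1 ft³/s, so channel B carries more.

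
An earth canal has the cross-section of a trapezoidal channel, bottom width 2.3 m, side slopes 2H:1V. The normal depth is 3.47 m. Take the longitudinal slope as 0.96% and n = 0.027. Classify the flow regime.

supercritical

With bottom width b = 2.3 m and side slope z = 2: A = (b + zy)y = (2.3 + 2×3.47)×3.47 = 32.06 m²; P = b + 2y√(1+z²) = 2.3 + 2×3.47×2.236 = 17.82 m.
Hydraulic radius R = A/P = 32.06/17.82 = 1.799 m.
V = (1/n) R^(2/3) √S = (1/0.027) × 1.799^(2/3) × √0.0096 = 5.369 m/s. Hydraulic depth D_h = A/T = 32.06/16.18 = 1.982 m.
Froude number Fr = V/√(g·D_h) = 5.369/√(9.81×1.982) = 1.22, which is greater than 1, so the flow is supercritical.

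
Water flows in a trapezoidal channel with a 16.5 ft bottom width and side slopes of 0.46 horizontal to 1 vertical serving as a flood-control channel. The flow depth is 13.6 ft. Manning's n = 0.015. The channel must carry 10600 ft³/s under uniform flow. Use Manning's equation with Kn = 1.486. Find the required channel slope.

With bottom width b = 16.5 ft and side slope z = 0.46: A = (b + zy)y = (16.5 + 0.46×13.6)×13.6 = 309.5 ft²; P = b + 2y√(1+z²) = 16.5 + 2×13.6×1.101 = 46.44 ft.
Hydraulic radius R = A/P = 309.5/46.44 = 6.664 ft.
From Manning's equation, S = [nQ / (1.486 A R^(2/3))]² = [0.015 × 10600 / (1.486 × 309.5 × 6.664^(2/3))]² = 0.00953.

S = 0.00953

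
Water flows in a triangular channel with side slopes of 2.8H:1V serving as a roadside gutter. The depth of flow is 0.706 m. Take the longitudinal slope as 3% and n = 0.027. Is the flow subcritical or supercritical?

For a triangular section with side slope z = 2.8: A = zy² = 2.8×0.706² = 1.396 m²; P = 2y√(1+z²) = 2×0.706×2.973 = 4.198 m.
Hydraulic radius R = A/P = 1.396/4.198 = 0.3324 m.
V = (1/n) R^(2/3) √S = (1/0.027) × 0.3324^(2/3) × √0.03 = 3.078 m/s. Hydraulic depth D_h = A/T = 1.396/3.954 = 0.353 m.
Froude number Fr = V/√(g·D_h) = 3.078/√(9.81×0.353) = 1.65, which is greater than 1, so the flow is supercritical.

supercritical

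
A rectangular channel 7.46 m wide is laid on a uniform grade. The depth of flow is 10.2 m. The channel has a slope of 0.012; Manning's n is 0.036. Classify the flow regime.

subcritical

Flow area A = b·y = 7.46 × 10.2 = 76.09 m². Wetted perimeter P = b + 2y = 7.46 + 2×10.2 = 27.86 m.
Hydraulic radius R = A/P = 76.09/27.86 = 2.731 m.
V = (1/n) R^(2/3) √S = (1/0.036) × 2.731^(2/3) × √0.012 = 5.946 m/s. Hydraulic depth D_h = A/T = 76.09/7.46 = 10.2 m.
Froude number Fr = V/√(g·D_h) = 5.946/√(9.81×10.2) = 0.594, which is less than 1, so the flow is subcritical.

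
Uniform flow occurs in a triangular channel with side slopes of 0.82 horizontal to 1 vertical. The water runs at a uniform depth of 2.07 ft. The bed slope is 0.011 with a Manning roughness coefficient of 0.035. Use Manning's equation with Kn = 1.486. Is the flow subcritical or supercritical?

For a triangular section with side slope z = 0.82: A = zy² = 0.82×2.07² = 3.514 ft²; P = 2y√(1+z²) = 2×2.07×1.293 = 5.354 ft.
Hydraulic radius R = A/P = 3.514/5.354 = 0.6563 ft.
V = (1.486/n) R^(2/3) √S = (1.486/0.035) × 0.6563^(2/3) × √0.011 = 3.363 ft/s. Hydraulic depth D_h = A/T = 3.514/3.395 = 1.035 ft.
Froude number Fr = V/√(g·D_h) = 3.363/√(32.2×1.035) = 0.583, which is less than 1, so the flow is subcritical.

subcritical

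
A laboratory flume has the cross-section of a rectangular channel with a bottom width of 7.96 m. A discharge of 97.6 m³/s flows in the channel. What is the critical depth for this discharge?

y_c = 2.48 m

For a rectangular channel, critical depth y_c = (q²/g)^(1/3) where q = Q/b = 97.6/7.96 = 12.26 m²/s.
So y_c = (12.26²/9.81)^(1/3) = 2.48 m.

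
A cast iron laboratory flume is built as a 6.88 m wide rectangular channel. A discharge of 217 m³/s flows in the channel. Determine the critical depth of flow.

y_c = 4.66 m

For a rectangular channel, critical depth y_c = (q²/g)^(1/3) where q = Q/b = 217/6.88 = 31.54 m²/s.
So y_c = (31.54²/9.81)^(1/3) = 4.66 m.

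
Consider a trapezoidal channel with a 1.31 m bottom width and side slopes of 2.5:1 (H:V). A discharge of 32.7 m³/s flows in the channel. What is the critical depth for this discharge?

At critical depth, Q² T / (g A³) = 1, i.e. A³/T = Q²/g = 32.7²/9.81 = 109.
Try y = 1.31 m: A³/T = 27.57 — too small.
Try y = 2.23 m: A³/T = 290.5 — too large.
Try y = 1.79 m: A³/T = 108.2 — matches.

y_c = 1.79 m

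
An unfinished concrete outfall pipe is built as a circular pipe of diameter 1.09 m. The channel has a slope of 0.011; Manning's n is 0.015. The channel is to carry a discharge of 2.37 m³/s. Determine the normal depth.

y_n = 0.782 m

Manning's equation rearranged: A R^(2/3) = nQ / (1·√S) = 0.015 × 2.37 / (√0.011) = 0.339.
Try y = 0.983 m: A R^(2/3) = 0.4184 — too large.
Try y = 0.654 m: A R^(2/3) = 0.2635 — too small.
Try y = 0.782 m: A R^(2/3) = 0.3389 — matches.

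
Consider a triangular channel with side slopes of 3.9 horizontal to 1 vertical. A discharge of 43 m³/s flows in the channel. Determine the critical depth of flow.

y_c = 1.9 m

At critical depth, Q² T / (g A³) = 1, i.e. A³/T = Q²/g = 43²/9.81 = 188.5.
Trying y = 1.47 m: A³/T = 52.2 — short.
Trying y = 2.25 m: A³/T = 438.5 — over.
Trying y = 1.9 m: A³/T = 188.3 — close enough.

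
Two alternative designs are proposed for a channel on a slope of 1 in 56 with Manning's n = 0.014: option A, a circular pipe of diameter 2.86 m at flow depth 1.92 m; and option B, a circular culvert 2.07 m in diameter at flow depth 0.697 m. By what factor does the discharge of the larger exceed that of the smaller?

7.67

Channel A: For a circular section of diameter D = 2.86 m at depth y = 1.92 m, the central angle is θ = 2 arccos(1 − 2y/D) = 3.841 rad. Then A = (D²/8)(θ − sin θ) = 4.586 m² and P = Dθ/2 = 5.493 m. Hydraulic radius R = A/P = 4.586/5.493 = 0.8348 m. Q_A = (1/0.014)·4.586·0.8348^(2/3)·√0.01786 = 38.81 m³/s.
Channel B: For a circular section of diameter D = 2.07 m at depth y = 0.697 m, the central angle is θ = 2 arccos(1 − 2y/D) = 2.476 rad. Then A = (D²/8)(θ − sin θ) = 0.9957 m² and P = Dθ/2 = 2.563 m. Hydraulic radius R = A/P = 0.9957/2.563 = 0.3885 m. Q_B = (1/0.014)·0.9957·0.3885^(2/3)·√0.01786 = 5.06 m³/s.
The larger discharge is 38.81 m³/s and the smaller is 5.06 m³/s; the ratio is 7.67.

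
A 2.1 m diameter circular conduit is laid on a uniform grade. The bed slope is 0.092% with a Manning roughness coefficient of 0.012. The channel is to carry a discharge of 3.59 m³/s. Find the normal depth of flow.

y_n = 1.21 m

Manning's equation rearranged: A R^(2/3) = nQ / (1·√S) = 0.012 × 3.59 / (√0.00092) = 1.42.
At y = 1.47 m: A R^(2/3) = 1.887 — high.
At y = 1.21 m: A R^(2/3) = 1.422 — matches.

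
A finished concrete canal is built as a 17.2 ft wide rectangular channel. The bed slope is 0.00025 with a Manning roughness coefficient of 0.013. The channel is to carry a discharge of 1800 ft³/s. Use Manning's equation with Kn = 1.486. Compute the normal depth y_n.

Manning's equation rearranged: A R^(2/3) = nQ / (1.486·√S) = 0.013 × 1800 / (1.486 × √0.00025) = 995.9.
Trying y = 14.9 ft: A R^(2/3) = 793.9 — short.
Trying y = 22.5 ft: A R^(2/3) = 1309 — over.
Trying y = 17.9 ft: A R^(2/3) = 994.9 — matches.

y_n = 17.9 ft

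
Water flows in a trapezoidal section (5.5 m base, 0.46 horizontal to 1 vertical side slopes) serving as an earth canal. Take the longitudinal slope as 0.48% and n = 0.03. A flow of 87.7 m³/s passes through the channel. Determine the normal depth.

Manning's equation rearranged: A R^(2/3) = nQ / (1·√S) = 0.03 × 87.7 / (√0.0048) = 37.98.
At y = 2.73 m: A R^(2/3) = 25.26 — short.
At y = 4.47 m: A R^(2/3) = 57.16 — over.
At y = 3.5 m: A R^(2/3) = 37.97 — close enough.

y_n = 3.5 m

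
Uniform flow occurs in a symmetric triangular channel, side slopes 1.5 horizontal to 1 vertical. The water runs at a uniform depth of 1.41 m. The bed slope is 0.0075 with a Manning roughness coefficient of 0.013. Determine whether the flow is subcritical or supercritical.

For a triangular section with side slope z = 1.5: A = zy² = 1.5×1.41² = 2.982 m²; P = 2y√(1+z²) = 2×1.41×1.803 = 5.084 m.
Hydraulic radius R = A/P = 2.982/5.084 = 0.5866 m.
V = (1/n) R^(2/3) √S = (1/0.013) × 0.5866^(2/3) × √0.0075 = 4.668 m/s. Hydraulic depth D_h = A/T = 2.982/4.23 = 0.705 m.
Froude number Fr = V/√(g·D_h) = 4.668/√(9.81×0.705) = 1.78, which is greater than 1, so the flow is supercritical.

supercritical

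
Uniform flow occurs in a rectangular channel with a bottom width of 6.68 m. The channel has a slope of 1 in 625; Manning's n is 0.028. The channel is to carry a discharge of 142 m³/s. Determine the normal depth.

y_n = 8.34 m

Manning's equation rearranged: A R^(2/3) = nQ / (1·√S) = 0.028 × 142 / (√0.0016) = 99.4.
Try y = 7.29 m: A R^(2/3) = 84.62 — too small.
Try y = 9.34 m: A R^(2/3) = 113.7 — too large.
Try y = 8.34 m: A R^(2/3) = 99.45 — close enough.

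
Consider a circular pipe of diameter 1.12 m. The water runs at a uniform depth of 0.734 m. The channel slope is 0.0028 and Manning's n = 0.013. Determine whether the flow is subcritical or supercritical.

subcritical

For a circular section of diameter D = 1.12 m at depth y = 0.734 m, the central angle is θ = 2 arccos(1 − 2y/D) = 3.773 rad. Then A = (D²/8)(θ − sin θ) = 0.6843 m² and P = Dθ/2 = 2.113 m.
Hydraulic radius R = A/P = 0.6843/2.113 = 0.3238 m.
V = (1/n) R^(2/3) √S = (1/0.013) × 0.3238^(2/3) × √0.0028 = 1.919 m/s. Hydraulic depth D_h = A/T = 0.6843/1.065 = 0.6428 m.
Froude number Fr = V/√(g·D_h) = 1.919/√(9.81×0.6428) = 0.764, which is less than 1, so the flow is subcritical.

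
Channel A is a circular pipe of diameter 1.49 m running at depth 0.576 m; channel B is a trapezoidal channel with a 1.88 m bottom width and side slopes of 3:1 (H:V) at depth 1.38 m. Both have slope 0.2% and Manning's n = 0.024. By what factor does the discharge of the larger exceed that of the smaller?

24.7

Channel A: For a circular section of diameter D = 1.49 m at depth y = 0.576 m, the central angle is θ = 2 arccos(1 − 2y/D) = 2.684 rad. Then A = (D²/8)(θ − sin θ) = 0.6222 m² and P = Dθ/2 = 2 m. Hydraulic radius R = A/P = 0.6222/2 = 0.3112 m. Q_A = (1/0.024)·0.6222·0.3112^(2/3)·√0.002 = 0.5324 m³/s.
Channel B: With bottom width b = 1.88 m and side slope z = 3: A = (b + zy)y = (1.88 + 3×1.38)×1.38 = 8.308 m²; P = b + 2y√(1+z²) = 1.88 + 2×1.38×3.162 = 10.61 m. Hydraulic radius R = A/P = 8.308/10.61 = 0.7832 m. Q_B = (1/0.024)·8.308·0.7832^(2/3)·√0.002 = 13.15 m³/s.
The larger discharge is 13.15 m³/s and the smaller is 0.5324 m³/s; the ratio is 24.7.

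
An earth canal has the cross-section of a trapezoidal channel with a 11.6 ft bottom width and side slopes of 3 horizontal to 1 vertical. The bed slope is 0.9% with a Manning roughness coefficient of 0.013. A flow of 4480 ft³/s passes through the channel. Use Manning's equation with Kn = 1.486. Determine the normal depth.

Manning's equation rearranged: A R^(2/3) = nQ / (1.486·√S) = 0.013 × 4480 / (1.486 × √0.009) = 413.1.
At y = 5.15 ft: A R^(2/3) = 299.6 — short.
At y = 6.66 ft: A R^(2/3) = 522.5 — over.
At y = 5.98 ft: A R^(2/3) = 413 — ≈ 413.1.

y_n = 5.98 ft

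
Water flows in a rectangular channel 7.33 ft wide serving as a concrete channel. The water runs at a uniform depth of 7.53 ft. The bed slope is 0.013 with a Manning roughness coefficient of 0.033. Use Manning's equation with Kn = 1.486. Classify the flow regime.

subcritical

Flow area A = b·y = 7.33 × 7.53 = 55.19 ft². Wetted perimeter P = b + 2y = 7.33 + 2×7.53 = 22.39 ft.
Hydraulic radius R = A/P = 55.19/22.39 = 2.465 ft.
V = (1.486/n) R^(2/3) √S = (1.486/0.033) × 2.465^(2/3) × √0.013 = 9.369 ft/s. Hydraulic depth D_h = A/T = 55.19/7.33 = 7.53 ft.
Froude number Fr = V/√(g·D_h) = 9.369/√(32.2×7.53) = 0.602, which is less than 1, so the flow is subcritical.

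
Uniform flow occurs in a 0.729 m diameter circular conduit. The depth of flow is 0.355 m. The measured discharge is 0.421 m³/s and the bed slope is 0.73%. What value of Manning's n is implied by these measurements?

n = 0.013

For a circular section of diameter D = 0.729 m at depth y = 0.355 m, the central angle is θ = 2 arccos(1 − 2y/D) = 3.089 rad. Then A = (D²/8)(θ − sin θ) = 0.2018 m² and P = Dθ/2 = 1.126 m.
Hydraulic radius R = A/P = 0.2018/1.126 = 0.1792 m.
Rearranging Manning's equation: n = (1/Q) A R^(2/3) S^(1/2) = (1/0.421) × 0.2018 × 0.1792^(2/3) × √0.0073 = 0.013.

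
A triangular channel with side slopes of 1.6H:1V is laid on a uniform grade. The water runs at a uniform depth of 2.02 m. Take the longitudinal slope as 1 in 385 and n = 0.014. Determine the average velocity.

V = 3.28 m/s

For a triangular section with side slope z = 1.6: A = zy² = 1.6×2.02² = 6.529 m²; P = 2y√(1+z²) = 2×2.02×1.887 = 7.623 m.
Hydraulic radius R = A/P = 6.529/7.623 = 0.8565 m.
From Manning's equation, V = (1/n) R^(2/3) S^(1/2) = (1/0.014) × 0.8565^(2/3) × 0.002597^(1/2) = 3.28 m/s.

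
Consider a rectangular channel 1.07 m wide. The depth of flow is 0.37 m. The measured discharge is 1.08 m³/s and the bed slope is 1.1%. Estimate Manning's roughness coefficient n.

n = 0.014

Flow area A = b·y = 1.07 × 0.37 = 0.3959 m². Wetted perimeter P = b + 2y = 1.07 + 2×0.37 = 1.81 m.
Hydraulic radius R = A/P = 0.3959/1.81 = 0.2187 m.
Rearranging Manning's equation: n = (1/Q) A R^(2/3) S^(1/2) = (1/1.08) × 0.3959 × 0.2187^(2/3) × √0.011 = 0.014.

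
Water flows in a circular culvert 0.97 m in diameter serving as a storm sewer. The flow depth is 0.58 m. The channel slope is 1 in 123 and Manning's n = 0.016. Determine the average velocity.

V = 2.35 m/s

For a circular section of diameter D = 0.97 m at depth y = 0.58 m, the central angle is θ = 2 arccos(1 − 2y/D) = 3.536 rad. Then A = (D²/8)(θ − sin θ) = 0.461 m² and P = Dθ/2 = 1.715 m.
Hydraulic radius R = A/P = 0.461/1.715 = 0.2688 m.
From Manning's equation, V = (1/n) R^(2/3) S^(1/2) = (1/0.016) × 0.2688^(2/3) × 0.00813^(1/2) = 2.35 m/s.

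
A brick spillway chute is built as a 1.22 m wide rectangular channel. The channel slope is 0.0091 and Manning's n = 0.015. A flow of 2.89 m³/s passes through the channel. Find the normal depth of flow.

y_n = 0.765 m

Manning's equation rearranged: A R^(2/3) = nQ / (1·√S) = 0.015 × 2.89 / (√0.0091) = 0.4544.
At y = 0.533 m: A R^(2/3) = 0.2813 — short.
At y = 0.765 m: A R^(2/3) = 0.4541 — matches.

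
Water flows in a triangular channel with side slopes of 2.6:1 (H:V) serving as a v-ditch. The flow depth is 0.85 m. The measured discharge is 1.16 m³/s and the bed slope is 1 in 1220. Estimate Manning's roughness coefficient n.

For a triangular section with side slope z = 2.6: A = zy² = 2.6×0.85² = 1.878 m²; P = 2y√(1+z²) = 2×0.85×2.786 = 4.736 m.
Hydraulic radius R = A/P = 1.878/4.736 = 0.3967 m.
Rearranging Manning's equation: n = (1/Q) A R^(2/3) S^(1/2) = (1/1.16) × 1.878 × 0.3967^(2/3) × √0.0008197 = 0.025.

n = 0.025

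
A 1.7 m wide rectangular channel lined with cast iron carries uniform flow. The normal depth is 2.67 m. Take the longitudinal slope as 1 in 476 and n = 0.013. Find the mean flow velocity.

Flow area A = b·y = 1.7 × 2.67 = 4.539 m². Wetted perimeter P = b + 2y = 1.7 + 2×2.67 = 7.04 m.
Hydraulic radius R = A/P = 4.539/7.04 = 0.6447 m.
From Manning's equation, V = (1/n) R^(2/3) S^(1/2) = (1/0.013) × 0.6447^(2/3) × 0.002101^(1/2) = 2.63 m/s.

V = 2.63 m/s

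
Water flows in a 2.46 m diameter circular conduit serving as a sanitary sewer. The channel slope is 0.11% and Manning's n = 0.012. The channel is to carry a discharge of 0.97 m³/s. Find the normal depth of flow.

Manning's equation rearranged: A R^(2/3) = nQ / (1·√S) = 0.012 × 0.97 / (√0.0011) = 0.351.
Trying y = 0.611 m: A R^(2/3) = 0.4648 — high.
Trying y = 0.453 m: A R^(2/3) = 0.2545 — low.
Trying y = 0.531 m: A R^(2/3) = 0.3511 — ≈ 0.351.

y_n = 0.531 m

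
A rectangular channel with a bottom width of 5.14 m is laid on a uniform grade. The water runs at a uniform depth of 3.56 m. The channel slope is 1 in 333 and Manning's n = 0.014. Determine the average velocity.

V = 5.11 m/s

Flow area A = b·y = 5.14 × 3.56 = 18.3 m². Wetted perimeter P = b + 2y = 5.14 + 2×3.56 = 12.26 m.
Hydraulic radius R = A/P = 18.3/12.26 = 1.493 m.
From Manning's equation, V = (1/n) R^(2/3) S^(1/2) = (1/0.014) × 1.493^(2/3) × 0.003003^(1/2) = 5.11 m/s.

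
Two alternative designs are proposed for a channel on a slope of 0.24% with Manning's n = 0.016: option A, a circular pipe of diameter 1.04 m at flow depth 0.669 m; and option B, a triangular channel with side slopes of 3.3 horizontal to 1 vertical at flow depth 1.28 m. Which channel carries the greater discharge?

channel B

Channel A: For a circular section of diameter D = 1.04 m at depth y = 0.669 m, the central angle is θ = 2 arccos(1 − 2y/D) = 3.723 rad. Then A = (D²/8)(θ − sin θ) = 0.5776 m² and P = Dθ/2 = 1.936 m. Hydraulic radius R = A/P = 0.5776/1.936 = 0.2983 m. Q_A = (1/0.016)·0.5776·0.2983^(2/3)·√0.0024 = 0.7896 m³/s.
Channel B: For a triangular section with side slope z = 3.3: A = zy² = 3.3×1.28² = 5.407 m²; P = 2y√(1+z²) = 2×1.28×3.448 = 8.827 m. Hydraulic radius R = A/P = 5.407/8.827 = 0.6125 m. Q_B = (1/0.016)·5.407·0.6125^(2/3)·√0.0024 = 11.94 m³/s.
Q_A = 0.7896 m³/s vs Q_B = 11.94 m³/s, so channel B carries more.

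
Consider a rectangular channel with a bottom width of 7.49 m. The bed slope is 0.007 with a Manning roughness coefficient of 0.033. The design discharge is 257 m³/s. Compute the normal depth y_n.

Manning's equation rearranged: A R^(2/3) = nQ / (1·√S) = 0.033 × 257 / (√0.007) = 101.4.
At y = 8.48 m: A R^(2/3) = 120 — high.
At y = 5.54 m: A R^(2/3) = 70.92 — low.
At y = 7.38 m: A R^(2/3) = 101.4 — ≈ 101.4.

y_n = 7.38 m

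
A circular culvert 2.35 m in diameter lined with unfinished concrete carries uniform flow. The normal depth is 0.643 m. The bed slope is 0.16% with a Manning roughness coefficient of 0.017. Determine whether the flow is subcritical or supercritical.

subcritical

For a circular section of diameter D = 2.35 m at depth y = 0.643 m, the central angle is θ = 2 arccos(1 − 2y/D) = 2.202 rad. Then A = (D²/8)(θ − sin θ) = 0.9626 m² and P = Dθ/2 = 2.587 m.
Hydraulic radius R = A/P = 0.9626/2.587 = 0.3721 m.
V = (1/n) R^(2/3) √S = (1/0.017) × 0.3721^(2/3) × √0.0016 = 1.217 m/s. Hydraulic depth D_h = A/T = 0.9626/2.095 = 0.4594 m.
Froude number Fr = V/√(g·D_h) = 1.217/√(9.81×0.4594) = 0.573, which is less than 1, so the flow is subcritical.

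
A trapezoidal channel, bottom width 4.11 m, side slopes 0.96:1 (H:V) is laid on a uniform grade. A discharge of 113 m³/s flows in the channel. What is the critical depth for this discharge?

y_c = 3.28 m

At critical depth, Q² T / (g A³) = 1, i.e. A³/T = Q²/g = 113²/9.81 = 1302.
At y = 3.77 m: A³/T = 2180 — over.
At y = 3.28 m: A³/T = 1297 — ≈ 1302.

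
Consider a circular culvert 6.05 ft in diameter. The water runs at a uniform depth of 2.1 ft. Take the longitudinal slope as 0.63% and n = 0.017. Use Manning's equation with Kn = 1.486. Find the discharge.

For a circular section of diameter D = 6.05 ft at depth y = 2.1 ft, the central angle is θ = 2 arccos(1 − 2y/D) = 2.52 rad. Then A = (D²/8)(θ − sin θ) = 8.866 ft² and P = Dθ/2 = 7.623 ft.
Hydraulic radius R = A/P = 8.866/7.623 = 1.163 ft.
Manning's equation: Q = (1.486/n) A R^(2/3) S^(1/2) = (1.486/0.017) × 8.866 × 1.163^(2/3) × 0.0063^(1/2) = 68 ft³/s.

Q = 68 ft³/s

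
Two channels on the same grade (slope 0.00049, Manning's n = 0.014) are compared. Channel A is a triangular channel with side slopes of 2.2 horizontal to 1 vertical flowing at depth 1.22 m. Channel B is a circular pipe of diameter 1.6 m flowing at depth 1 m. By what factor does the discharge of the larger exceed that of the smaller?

Channel A: For a triangular section with side slope z = 2.2: A = zy² = 2.2×1.22² = 3.274 m²; P = 2y√(1+z²) = 2×1.22×2.417 = 5.897 m. Hydraulic radius R = A/P = 3.274/5.897 = 0.5553 m. Q_A = (1/0.014)·3.274·0.5553^(2/3)·√0.00049 = 3.498 m³/s.
Channel B: For a circular section of diameter D = 1.6 m at depth y = 1 m, the central angle is θ = 2 arccos(1 − 2y/D) = 3.647 rad. Then A = (D²/8)(θ − sin θ) = 1.322 m² and P = Dθ/2 = 2.918 m. Hydraulic radius R = A/P = 1.322/2.918 = 0.4531 m. Q_B = (1/0.014)·1.322·0.4531^(2/3)·√0.00049 = 1.233 m³/s.
The larger discharge is 3.498 m³/s and the smaller is 1.233 m³/s; the ratio is 2.84.

2.84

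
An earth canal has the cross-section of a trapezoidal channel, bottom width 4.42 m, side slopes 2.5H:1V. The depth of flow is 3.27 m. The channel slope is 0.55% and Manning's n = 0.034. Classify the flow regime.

subcritical

With bottom width b = 4.42 m and side slope z = 2.5: A = (b + zy)y = (4.42 + 2.5×3.27)×3.27 = 41.19 m²; P = b + 2y√(1+z²) = 4.42 + 2×3.27×2.693 = 22.03 m.
Hydraulic radius R = A/P = 41.19/22.03 = 1.87 m.
V = (1/n) R^(2/3) √S = (1/0.034) × 1.87^(2/3) × √0.0055 = 3.31 m/s. Hydraulic depth D_h = A/T = 41.19/20.77 = 1.983 m.
Froude number Fr = V/√(g·D_h) = 3.31/√(9.81×1.983) = 0.751, which is less than 1, so the flow is subcritical.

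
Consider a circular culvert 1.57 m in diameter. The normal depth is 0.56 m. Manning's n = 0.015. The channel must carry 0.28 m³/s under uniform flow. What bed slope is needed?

For a circular section of diameter D = 1.57 m at depth y = 0.56 m, the central angle is θ = 2 arccos(1 − 2y/D) = 2.56 rad. Then A = (D²/8)(θ − sin θ) = 0.6196 m² and P = Dθ/2 = 2.01 m.
Hydraulic radius R = A/P = 0.6196/2.01 = 0.3083 m.
From Manning's equation, S = [nQ / (1 A R^(2/3))]² = [0.015 × 0.28 / (1 × 0.6196 × 0.3083^(2/3))]² = 0.000221.

S = 0.000221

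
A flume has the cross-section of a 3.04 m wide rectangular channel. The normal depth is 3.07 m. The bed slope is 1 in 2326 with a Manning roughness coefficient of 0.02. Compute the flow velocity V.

Flow area A = b·y = 3.04 × 3.07 = 9.333 m². Wetted perimeter P = b + 2y = 3.04 + 2×3.07 = 9.18 m.
Hydraulic radius R = A/P = 9.333/9.18 = 1.017 m.
From Manning's equation, V = (1/n) R^(2/3) S^(1/2) = (1/0.02) × 1.017^(2/3) × 0.0004299^(1/2) = 1.05 m/s.

V = 1.05 m/s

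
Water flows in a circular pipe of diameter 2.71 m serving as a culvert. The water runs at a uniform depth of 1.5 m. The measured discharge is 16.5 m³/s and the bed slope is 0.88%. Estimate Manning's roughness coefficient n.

For a circular section of diameter D = 2.71 m at depth y = 1.5 m, the central angle is θ = 2 arccos(1 − 2y/D) = 3.356 rad. Then A = (D²/8)(θ − sin θ) = 3.276 m² and P = Dθ/2 = 4.547 m.
Hydraulic radius R = A/P = 3.276/4.547 = 0.7205 m.
Rearranging Manning's equation: n = (1/Q) A R^(2/3) S^(1/2) = (1/16.5) × 3.276 × 0.7205^(2/3) × √0.0088 = 0.015.

n = 0.015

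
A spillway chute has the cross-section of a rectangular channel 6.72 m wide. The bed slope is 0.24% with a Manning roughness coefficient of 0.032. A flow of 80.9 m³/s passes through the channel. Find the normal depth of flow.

Manning's equation rearranged: A R^(2/3) = nQ / (1·√S) = 0.032 × 80.9 / (√0.0024) = 52.84.
At y = 5.41 m: A R^(2/3) = 59.1 — too large.
At y = 4.28 m: A R^(2/3) = 43.85 — too small.
At y = 4.95 m: A R^(2/3) = 52.83 — close enough.

y_n = 4.95 m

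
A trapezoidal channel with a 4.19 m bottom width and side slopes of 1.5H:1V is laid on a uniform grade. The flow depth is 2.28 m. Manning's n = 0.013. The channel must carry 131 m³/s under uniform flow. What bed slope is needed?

With bottom width b = 4.19 m and side slope z = 1.5: A = (b + zy)y = (4.19 + 1.5×2.28)×2.28 = 17.35 m²; P = b + 2y√(1+z²) = 4.19 + 2×2.28×1.803 = 12.41 m.
Hydraulic radius R = A/P = 17.35/12.41 = 1.398 m.
From Manning's equation, S = [nQ / (1 A R^(2/3))]² = [0.013 × 131 / (1 × 17.35 × 1.398^(2/3))]² = 0.00616.

S = 0.00616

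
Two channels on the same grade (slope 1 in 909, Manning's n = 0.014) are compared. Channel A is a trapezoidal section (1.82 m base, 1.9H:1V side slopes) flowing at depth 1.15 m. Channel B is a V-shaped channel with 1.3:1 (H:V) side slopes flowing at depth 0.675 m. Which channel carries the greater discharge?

Channel A: With bottom width b = 1.82 m and side slope z = 1.9: A = (b + zy)y = (1.82 + 1.9×1.15)×1.15 = 4.606 m²; P = b + 2y√(1+z²) = 1.82 + 2×1.15×2.147 = 6.758 m. Hydraulic radius R = A/P = 4.606/6.758 = 0.6815 m. Q_A = (1/0.014)·4.606·0.6815^(2/3)·√0.0011 = 8.45 m³/s.
Channel B: For a triangular section with side slope z = 1.3: A = zy² = 1.3×0.675² = 0.5923 m²; P = 2y√(1+z²) = 2×0.675×1.64 = 2.214 m. Hydraulic radius R = A/P = 0.5923/2.214 = 0.2675 m. Q_B = (1/0.014)·0.5923·0.2675^(2/3)·√0.0011 = 0.5826 m³/s.
Q_A = 8.45 m³/s vs Q_B = 0.5826 m³/s, so channel A carries more.

channel A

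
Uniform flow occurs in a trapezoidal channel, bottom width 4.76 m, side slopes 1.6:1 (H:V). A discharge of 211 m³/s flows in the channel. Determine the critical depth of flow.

At critical depth, Q² T / (g A³) = 1, i.e. A³/T = Q²/g = 211²/9.81 = 4538.
Trying y = 3.13 m: A³/T = 1934 — low.
Trying y = 4.64 m: A³/T = 9215 — high.
Trying y = 3.89 m: A³/T = 4533 — ≈ 4538.

y_c = 3.89 m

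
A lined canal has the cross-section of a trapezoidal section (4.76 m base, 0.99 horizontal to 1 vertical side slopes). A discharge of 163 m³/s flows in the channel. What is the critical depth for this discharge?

At critical depth, Q² T / (g A³) = 1, i.e. A³/T = Q²/g = 163²/9.81 = 2708.
Try y = 3.07 m: A³/T = 1267 — low.
Try y = 4.79 m: A³/T = 6620 — high.
Try y = 3.78 m: A³/T = 2711 — ≈ 2708.

y_c = 3.78 m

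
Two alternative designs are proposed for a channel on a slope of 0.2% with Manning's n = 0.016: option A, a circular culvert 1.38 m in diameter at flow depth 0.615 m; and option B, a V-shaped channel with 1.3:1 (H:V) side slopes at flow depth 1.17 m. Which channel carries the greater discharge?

Channel A: For a circular section of diameter D = 1.38 m at depth y = 0.615 m, the central angle is θ = 2 arccos(1 − 2y/D) = 2.924 rad. Then A = (D²/8)(θ − sin θ) = 0.6446 m² and P = Dθ/2 = 2.017 m. Hydraulic radius R = A/P = 0.6446/2.017 = 0.3195 m. Q_A = (1/0.016)·0.6446·0.3195^(2/3)·√0.002 = 0.842 m³/s.
Channel B: For a triangular section with side slope z = 1.3: A = zy² = 1.3×1.17² = 1.78 m²; P = 2y√(1+z²) = 2×1.17×1.64 = 3.838 m. Hydraulic radius R = A/P = 1.78/3.838 = 0.4637 m. Q_B = (1/0.016)·1.78·0.4637^(2/3)·√0.002 = 2.98 m³/s.
Q_A = 0.842 m³/s vs Q_B = 2.98 m³/s, so channel B carries more.

channel B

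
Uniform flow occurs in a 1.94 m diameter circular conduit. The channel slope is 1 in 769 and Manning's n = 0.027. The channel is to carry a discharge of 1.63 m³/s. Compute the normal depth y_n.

Manning's equation rearranged: A R^(2/3) = nQ / (1·√S) = 0.027 × 1.63 / (√0.0013) = 1.22.
Try y = 1.44 m: A R^(2/3) = 1.644 — too large.
Try y = 0.974 m: A R^(2/3) = 0.9187 — too small.
Try y = 1.16 m: A R^(2/3) = 1.219 — ≈ 1.22.

y_n = 1.16 m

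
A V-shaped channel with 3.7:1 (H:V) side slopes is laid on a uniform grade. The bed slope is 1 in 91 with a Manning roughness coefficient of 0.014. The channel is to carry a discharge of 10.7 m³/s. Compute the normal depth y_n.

y_n = 0.84 m

Manning's equation rearranged: A R^(2/3) = nQ / (1·√S) = 0.014 × 10.7 / (√0.01099) = 1.429.
Try y = 0.722 m: A R^(2/3) = 0.9552 — low.
Try y = 0.911 m: A R^(2/3) = 1.776 — high.
Try y = 0.84 m: A R^(2/3) = 1.43 — matches.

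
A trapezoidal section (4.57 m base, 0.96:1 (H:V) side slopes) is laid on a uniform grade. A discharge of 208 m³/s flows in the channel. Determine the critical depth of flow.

At critical depth, Q² T / (g A³) = 1, i.e. A³/T = Q²/g = 208²/9.81 = 4410.
At y = 5.47 m: A³/T = 10290 — high.
At y = 3.58 m: A³/T = 2058 — low.
At y = 4.39 m: A³/T = 4412 — close enough.

y_c = 4.39 m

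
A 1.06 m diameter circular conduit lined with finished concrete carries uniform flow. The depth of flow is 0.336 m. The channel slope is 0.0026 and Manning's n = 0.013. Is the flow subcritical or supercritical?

subcritical

For a circular section of diameter D = 1.06 m at depth y = 0.336 m, the central angle is θ = 2 arccos(1 − 2y/D) = 2.392 rad. Then A = (D²/8)(θ − sin θ) = 0.2403 m² and P = Dθ/2 = 1.268 m.
Hydraulic radius R = A/P = 0.2403/1.268 = 0.1895 m.
V = (1/n) R^(2/3) √S = (1/0.013) × 0.1895^(2/3) × √0.0026 = 1.294 m/s. Hydraulic depth D_h = A/T = 0.2403/0.9864 = 0.2436 m.
Froude number Fr = V/√(g·D_h) = 1.294/√(9.81×0.2436) = 0.837, which is less than 1, so the flow is subcritical.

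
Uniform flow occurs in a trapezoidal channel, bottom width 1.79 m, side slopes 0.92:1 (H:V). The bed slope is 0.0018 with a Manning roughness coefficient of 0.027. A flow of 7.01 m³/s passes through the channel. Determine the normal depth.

y_n = 1.56 m

Manning's equation rearranged: A R^(2/3) = nQ / (1·√S) = 0.027 × 7.01 / (√0.0018) = 4.461.
At y = 1.88 m: A R^(2/3) = 6.435 — over.
At y = 1.4 m: A R^(2/3) = 3.621 — short.
At y = 1.56 m: A R^(2/3) = 4.459 — matches.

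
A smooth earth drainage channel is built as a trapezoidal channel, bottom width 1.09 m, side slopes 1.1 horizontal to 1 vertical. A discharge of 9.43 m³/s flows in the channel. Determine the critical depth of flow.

y_c = 1.31 m

At critical depth, Q² T / (g A³) = 1, i.e. A³/T = Q²/g = 9.43²/9.81 = 9.065.
Trying y = 1.63 m: A³/T = 22.19 — too large.
Trying y = 1.14 m: A³/T = 5.303 — too small.
Trying y = 1.31 m: A³/T = 9.177 — close enough.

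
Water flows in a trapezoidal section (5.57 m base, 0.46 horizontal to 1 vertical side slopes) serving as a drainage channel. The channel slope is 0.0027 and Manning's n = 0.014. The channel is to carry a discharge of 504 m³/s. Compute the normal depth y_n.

Manning's equation rearranged: A R^(2/3) = nQ / (1·√S) = 0.014 × 504 / (√0.0027) = 135.8.
Try y = 6.47 m: A R^(2/3) = 109.6 — too small.
Try y = 8.57 m: A R^(2/3) = 182 — too large.
Try y = 7.3 m: A R^(2/3) = 135.9 — close enough.

y_n = 7.3 m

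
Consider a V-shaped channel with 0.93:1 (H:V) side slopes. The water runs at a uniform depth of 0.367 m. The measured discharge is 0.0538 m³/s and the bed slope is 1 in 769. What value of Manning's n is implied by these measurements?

For a triangular section with side slope z = 0.93: A = zy² = 0.93×0.367² = 0.1253 m²; P = 2y√(1+z²) = 2×0.367×1.366 = 1.002 m.
Hydraulic radius R = A/P = 0.1253/1.002 = 0.125 m.
Rearranging Manning's equation: n = (1/Q) A R^(2/3) S^(1/2) = (1/0.0538) × 0.1253 × 0.125^(2/3) × √0.0013 = 0.021.

n = 0.021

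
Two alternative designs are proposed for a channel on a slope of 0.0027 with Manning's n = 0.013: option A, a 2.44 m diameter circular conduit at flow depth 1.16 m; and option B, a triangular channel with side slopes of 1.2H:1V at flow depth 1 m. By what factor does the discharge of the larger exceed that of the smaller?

2.43

Channel A: For a circular section of diameter D = 2.44 m at depth y = 1.16 m, the central angle is θ = 2 arccos(1 − 2y/D) = 3.043 rad. Then A = (D²/8)(θ − sin θ) = 2.192 m² and P = Dθ/2 = 3.713 m. Hydraulic radius R = A/P = 2.192/3.713 = 0.5903 m. Q_A = (1/0.013)·2.192·0.5903^(2/3)·√0.0027 = 6.164 m³/s.
Channel B: For a triangular section with side slope z = 1.2: A = zy² = 1.2×1² = 1.2 m²; P = 2y√(1+z²) = 2×1×1.562 = 3.124 m. Hydraulic radius R = A/P = 1.2/3.124 = 0.3841 m. Q_B = (1/0.013)·1.2·0.3841^(2/3)·√0.0027 = 2.534 m³/s.
The larger discharge is 6.164 m³/s and the smaller is 2.534 m³/s; the ratio is 2.43.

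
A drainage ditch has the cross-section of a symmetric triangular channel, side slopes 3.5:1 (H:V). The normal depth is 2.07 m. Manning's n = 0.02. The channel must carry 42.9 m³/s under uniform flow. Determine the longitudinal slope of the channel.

S = 0.00329

For a triangular section with side slope z = 3.5: A = zy² = 3.5×2.07² = 15 m²; P = 2y√(1+z²) = 2×2.07×3.64 = 15.07 m.
Hydraulic radius R = A/P = 15/15.07 = 0.9952 m.
From Manning's equation, S = [nQ / (1 A R^(2/3))]² = [0.02 × 42.9 / (1 × 15 × 0.9952^(2/3))]² = 0.00329.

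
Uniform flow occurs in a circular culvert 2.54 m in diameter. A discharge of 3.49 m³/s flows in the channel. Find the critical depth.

y_c = 0.829 m

At critical depth, Q² T / (g A³) = 1, i.e. A³/T = Q²/g = 3.49²/9.81 = 1.242.
At y = 0.944 m: A³/T = 2.054 — over.
At y = 0.829 m: A³/T = 1.244 — close enough.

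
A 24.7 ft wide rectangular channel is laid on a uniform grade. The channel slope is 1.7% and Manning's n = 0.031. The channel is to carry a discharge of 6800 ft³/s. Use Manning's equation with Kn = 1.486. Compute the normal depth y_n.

y_n = 12.9 ft

Manning's equation rearranged: A R^(2/3) = nQ / (1.486·√S) = 0.031 × 6800 / (1.486 × √0.017) = 1088.
Try y = 14.3 ft: A R^(2/3) = 1246 — too large.
Try y = 11.4 ft: A R^(2/3) = 922.3 — too small.
Try y = 12.9 ft: A R^(2/3) = 1088 — ≈ 1088.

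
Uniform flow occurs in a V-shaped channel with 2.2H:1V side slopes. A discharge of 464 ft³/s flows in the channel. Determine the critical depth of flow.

At critical depth, Q² T / (g A³) = 1, i.e. A³/T = Q²/g = 464²/32.2 = 6686.
Trying y = 3.5 ft: A³/T = 1271 — too small.
Trying y = 4.88 ft: A³/T = 6698 — close enough.

y_c = 4.88 ft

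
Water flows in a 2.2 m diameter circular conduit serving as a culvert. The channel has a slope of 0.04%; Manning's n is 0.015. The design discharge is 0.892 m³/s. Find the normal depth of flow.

Manning's equation rearranged: A R^(2/3) = nQ / (1·√S) = 0.015 × 0.892 / (√0.0004) = 0.669.
At y = 0.951 m: A R^(2/3) = 0.9896 — too large.
At y = 0.637 m: A R^(2/3) = 0.4665 — too small.
At y = 0.769 m: A R^(2/3) = 0.6693 — matches.

y_n = 0.769 m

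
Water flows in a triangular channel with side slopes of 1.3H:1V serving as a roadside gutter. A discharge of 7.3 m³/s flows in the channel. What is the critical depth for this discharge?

At critical depth, Q² T / (g A³) = 1, i.e. A³/T = Q²/g = 7.3²/9.81 = 5.432.
At y = 1.02 m: A³/T = 0.9329 — low.
At y = 1.59 m: A³/T = 8.587 — high.
At y = 1.45 m: A³/T = 5.416 — close enough.

y_c = 1.45 m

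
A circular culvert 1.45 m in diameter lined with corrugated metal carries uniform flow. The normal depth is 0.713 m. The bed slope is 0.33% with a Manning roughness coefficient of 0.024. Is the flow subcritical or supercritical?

subcritical

For a circular section of diameter D = 1.45 m at depth y = 0.713 m, the central angle is θ = 2 arccos(1 − 2y/D) = 3.108 rad. Then A = (D²/8)(θ − sin θ) = 0.8083 m² and P = Dθ/2 = 2.254 m.
Hydraulic radius R = A/P = 0.8083/2.254 = 0.3586 m.
V = (1/n) R^(2/3) √S = (1/0.024) × 0.3586^(2/3) × √0.0033 = 1.208 m/s. Hydraulic depth D_h = A/T = 0.8083/1.45 = 0.5575 m.
Froude number Fr = V/√(g·D_h) = 1.208/√(9.81×0.5575) = 0.517, which is less than 1, so the flow is subcritical.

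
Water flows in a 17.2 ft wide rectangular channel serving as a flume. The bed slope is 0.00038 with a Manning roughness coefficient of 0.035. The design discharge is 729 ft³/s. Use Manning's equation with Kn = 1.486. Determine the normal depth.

y_n = 16.2 ft

Manning's equation rearranged: A R^(2/3) = nQ / (1.486·√S) = 0.035 × 729 / (1.486 × √0.00038) = 880.8.
At y = 11.1 ft: A R^(2/3) = 546.7 — too small.
At y = 16.2 ft: A R^(2/3) = 880.5 — close enough.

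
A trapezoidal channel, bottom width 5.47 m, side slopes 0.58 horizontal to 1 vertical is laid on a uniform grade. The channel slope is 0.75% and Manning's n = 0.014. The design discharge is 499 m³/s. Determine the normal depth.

Manning's equation rearranged: A R^(2/3) = nQ / (1·√S) = 0.014 × 499 / (√0.0075) = 80.67.
Trying y = 5.61 m: A R^(2/3) = 93.81 — too large.
Trying y = 3.99 m: A R^(2/3) = 51.15 — too small.
Trying y = 5.16 m: A R^(2/3) = 80.64 — matches.

y_n = 5.16 m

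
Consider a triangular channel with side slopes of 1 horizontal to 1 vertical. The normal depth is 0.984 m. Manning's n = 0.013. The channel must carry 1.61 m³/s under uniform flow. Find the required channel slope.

S = 0.00191

For a triangular section with side slope z = 1: A = zy² = 1×0.984² = 0.9683 m²; P = 2y√(1+z²) = 2×0.984×1.414 = 2.783 m.
Hydraulic radius R = A/P = 0.9683/2.783 = 0.3479 m.
From Manning's equation, S = [nQ / (1 A R^(2/3))]² = [0.013 × 1.61 / (1 × 0.9683 × 0.3479^(2/3))]² = 0.00191.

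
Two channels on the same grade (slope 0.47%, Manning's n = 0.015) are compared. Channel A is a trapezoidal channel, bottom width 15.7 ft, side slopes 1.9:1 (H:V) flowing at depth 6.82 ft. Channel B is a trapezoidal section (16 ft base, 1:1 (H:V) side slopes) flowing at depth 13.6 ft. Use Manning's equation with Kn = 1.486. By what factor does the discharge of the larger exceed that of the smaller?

Channel A: With bottom width b = 15.7 ft and side slope z = 1.9: A = (b + zy)y = (15.7 + 1.9×6.82)×6.82 = 195.4 ft²; P = b + 2y√(1+z²) = 15.7 + 2×6.82×2.147 = 44.99 ft. Hydraulic radius R = A/P = 195.4/44.99 = 4.345 ft. Q_A = (1.486/0.015)·195.4·4.345^(2/3)·√0.0047 = 3534 ft³/s.
Channel B: With bottom width b = 16 ft and side slope z = 1: A = (b + zy)y = (16 + 1×13.6)×13.6 = 402.6 ft²; P = b + 2y√(1+z²) = 16 + 2×13.6×1.414 = 54.47 ft. Hydraulic radius R = A/P = 402.6/54.47 = 7.391 ft. Q_B = (1.486/0.015)·402.6·7.391^(2/3)·√0.0047 = 10370 ft³/s.
The larger discharge is 10370 ft³/s and the smaller is 3534 ft³/s; the ratio is 2.94.

2.94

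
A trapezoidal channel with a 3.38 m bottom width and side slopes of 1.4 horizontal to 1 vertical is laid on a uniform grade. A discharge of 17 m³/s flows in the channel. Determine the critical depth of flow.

y_c = 1.16 m

At critical depth, Q² T / (g A³) = 1, i.e. A³/T = Q²/g = 17²/9.81 = 29.46.
Try y = 1.25 m: A³/T = 38.33 — over.
Try y = 1.01 m: A³/T = 18.29 — short.
Try y = 1.16 m: A³/T = 29.51 — close enough.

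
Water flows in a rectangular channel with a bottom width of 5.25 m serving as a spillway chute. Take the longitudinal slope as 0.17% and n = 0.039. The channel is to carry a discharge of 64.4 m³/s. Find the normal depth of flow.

Manning's equation rearranged: A R^(2/3) = nQ / (1·√S) = 0.039 × 64.4 / (√0.0017) = 60.92.
Try y = 5.52 m: A R^(2/3) = 42.55 — too small.
Try y = 7.46 m: A R^(2/3) = 60.96 — close enough.

y_n = 7.46 m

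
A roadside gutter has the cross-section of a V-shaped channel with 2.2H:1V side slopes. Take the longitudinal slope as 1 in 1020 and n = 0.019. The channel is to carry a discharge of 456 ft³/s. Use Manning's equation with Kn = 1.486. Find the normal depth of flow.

y_n = 6.43 ft

Manning's equation rearranged: A R^(2/3) = nQ / (1.486·√S) = 0.019 × 456 / (1.486 × √0.0009804) = 186.2.
At y = 4.57 ft: A R^(2/3) = 74.87 — low.
At y = 7.69 ft: A R^(2/3) = 299.9 — high.
At y = 6.43 ft: A R^(2/3) = 186.1 — close enough.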